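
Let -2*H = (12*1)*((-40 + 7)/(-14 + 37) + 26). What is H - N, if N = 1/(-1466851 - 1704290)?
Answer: -10750167967/72936243 ≈ -147.39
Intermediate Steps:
N = -1/3171141 (N = 1/(-3171141) = -1/3171141 ≈ -3.1534e-7)
H = -3390/23 (H = -12*1*((-40 + 7)/(-14 + 37) + 26)/2 = -6*(-33/23 + 26) = -6*565/23 = -½*6780/23 = -3390/23 ≈ -147.39)
H - N = -3390/23 - 1*(-1/3171141) = -3390/23 + 1/3171141 = -10750167967/72936243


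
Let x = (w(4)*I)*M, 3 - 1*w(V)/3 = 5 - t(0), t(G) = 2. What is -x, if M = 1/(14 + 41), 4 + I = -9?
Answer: 0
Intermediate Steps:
I = -13 (I = -4 - 9 = -13)
w(V) = 0 (w(V) = 9 - 3*(5 - 1*2) = 9 - 3*(5 - 2) = 9 - 3*3 = 9 - 9 = 0)
M = 1/55 ≈ 0.018182
x = 0 (x = (0*(-13))*(1/55) = 0*(1/55) = 0)
-x = -1*0 = 0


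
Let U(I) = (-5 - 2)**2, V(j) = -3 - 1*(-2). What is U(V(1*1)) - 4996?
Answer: -4947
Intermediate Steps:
V(j) = -1 (V(j) = -3 + 2 = -1)
U(I) = 49 (U(I) = (-7)**2 = 49)
U(V(1*1)) - 4996 = 49 - 4996 = -4947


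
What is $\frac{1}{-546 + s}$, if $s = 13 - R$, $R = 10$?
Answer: $- \frac{1}{543} \approx -0.0018416$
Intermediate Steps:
$s = 3$ ($s = 13 - 10 = 3$)
$\frac{1}{-546 + s} = \frac{1}{-546 + 3} = \frac{1}{-543} = - \frac{1}{543}$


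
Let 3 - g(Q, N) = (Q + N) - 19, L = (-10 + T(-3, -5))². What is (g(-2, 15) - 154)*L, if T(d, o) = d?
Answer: -24505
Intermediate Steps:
L = 169 (L = (-10 - 3)² = (-13)² = 169)
g(Q, N) = 22 - N - Q (g(Q, N) = 3 - ((Q + N) - 19) = 3 - ((N + Q) - 19) = 3 - (-19 + N + Q) = 3 + (19 - N - Q) = 22 - N - Q)
(g(-2, 15) - 154)*L = ((22 - 1*15 - 1*(-2)) - 154)*169 = ((22 - 15 + 2) - 154)*169 = (9 - 154)*169 = -145*169 = -24505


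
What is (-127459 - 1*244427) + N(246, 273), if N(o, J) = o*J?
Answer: -304728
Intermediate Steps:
N(o, J) = J*o
(-127459 - 1*244427) + N(246, 273) = (-127459 - 1*244427) + 273*246 = (-127459 - 244427) + 67158 = -371886 + 67158 = -304728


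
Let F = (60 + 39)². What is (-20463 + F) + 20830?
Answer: 10168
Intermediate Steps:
F = 9801 (F = 99² = 9801)
(-20463 + F) + 20830 = (-20463 + 9801) + 20830 = -10662 + 20830 = 10168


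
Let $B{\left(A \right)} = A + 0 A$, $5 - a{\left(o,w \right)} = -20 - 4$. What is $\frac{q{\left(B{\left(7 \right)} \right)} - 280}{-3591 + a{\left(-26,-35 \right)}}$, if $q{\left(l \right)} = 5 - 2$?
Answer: $\frac{277}{3562} \approx 0.077765$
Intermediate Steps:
$a{\left(o,w \right)} = 29$ ($a{\left(o,w \right)} = 5 - \left(-20 - 4\right) = 5 - -24 = 5 + 24 = 29$)
$B{\left(A \right)} = A$ ($B{\left(A \right)} = A + 0 = A$)
$q{\left(l \right)} = 3$ ($q{\left(l \right)} = 5 - 2 = 3$)
$\frac{q{\left(B{\left(7 \right)} \right)} - 280}{-3591 + a{\left(-26,-35 \right)}} = \frac{3 - 280}{-3591 + 29} = - \frac{277}{-3562} = \left(-277\right) \left(- \frac{1}{3562}\right) = \frac{277}{3562}$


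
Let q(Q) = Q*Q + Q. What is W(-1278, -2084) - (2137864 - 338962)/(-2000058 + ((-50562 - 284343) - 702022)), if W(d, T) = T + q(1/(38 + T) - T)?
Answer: 7887713912693283541/1816167357180 ≈ 4.3431e+6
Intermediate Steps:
q(Q) = Q + Q² (q(Q) = Q² + Q = Q + Q²)
W(d, T) = T + (1/(38 + T) - T)*(1 + 1/(38 + T) - T) (W(d, T) = T + (1/(38 + T) - T)*(1 + (1/(38 + T) - T)) = T + (1/(38 + T) - T)*(1 + 1/(38 + T) - T))
W(-1278, -2084) - (2137864 - 338962)/(-2000058 + ((-50562 - 284343) - 702022)) = (-2084*(38 - 2084)² - (-1 - 2084*(38 - 2084))*(39 - 2084 - 1*(-2084)*(38 - 2084)))/(38 - 2084)² - (2137864 - 338962)/(-2000058 + ((-50562 - 284343) - 702022)) = (-2084*(-2046)² - (-1 - 2084*(-2046))*(39 - 2084 - 1*(-2084)*(-2046)))/(-2046)² - 1798902/(-2000058 + (-334905 - 702022)) = (-2084*4186116 - (-1 + 4263864)*(39 - 2084 - 4263864))/4186116 - 1798902/(-2000058 - 1036927) = (-8723865744 - 1*4263863*(-4265909))/4186116 - 1798902/(-3036985) = (-8723865744 + 18189251546467)/4186116 - 1798902*(-1)/3036985 = (1/4186116)*18180527680723 - 1*(-256986/433855) = 18180527680723/4186116 + 256986/433855 = 7887713912693283541/1816167357180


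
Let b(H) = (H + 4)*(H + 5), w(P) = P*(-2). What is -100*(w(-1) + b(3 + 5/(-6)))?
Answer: -41575/9 ≈ -4619.4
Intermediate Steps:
w(P) = -2*P
b(H) = (4 + H)*(5 + H)
-100*(w(-1) + b(3 + 5/(-6))) = -100*(-2*(-1) + (20 + (3 + 5/(-6))² + 9*(3 + 5/(-6)))) = -100*(2 + (20 + (3 + 5*(-⅙))² + 9*(3 + 5*(-⅙)))) = -100*(2 + (20 + (3 - ⅚)² + 9*(3 - ⅚))) = -100*(2 + (20 + (13/6)² + 9*(13/6))) = -100*(2 + (20 + 169/36 + 39/2)) = -100*(2 + 1591/36) = -100*1663/36 = -41575/9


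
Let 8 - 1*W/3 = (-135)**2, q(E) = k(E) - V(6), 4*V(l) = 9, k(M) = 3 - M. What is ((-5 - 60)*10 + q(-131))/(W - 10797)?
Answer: 691/87264 ≈ 0.0079185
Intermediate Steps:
V(l) = 9/4 (V(l) = (1/4)*9 = 9/4)
q(E) = 3/4 - E (q(E) = (3 - E) - 1*9/4 = (3 - E) - 9/4 = 3/4 - E)
W = -54651 (W = 24 - 3*(-135)**2 = 24 - 3*18225 = 24 - 54675 = -54651)
((-5 - 60)*10 + q(-131))/(W - 10797) = ((-5 - 60)*10 + (3/4 - 1*(-131)))/(-54651 - 10797) = (-65*10 + (3/4 + 131))/(-65448) = (-650 + 527/4)*(-1/65448) = -2073/4*(-1/65448) = 691/87264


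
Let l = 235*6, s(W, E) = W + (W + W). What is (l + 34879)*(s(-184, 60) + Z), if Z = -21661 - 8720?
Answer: -1122527637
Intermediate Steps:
s(W, E) = 3*W (s(W, E) = W + 2*W = 3*W)
Z = -30381
l = 1410
(l + 34879)*(s(-184, 60) + Z) = (1410 + 34879)*(3*(-184) - 30381) = 36289*(-552 - 30381) = 36289*(-30933) = -1122527637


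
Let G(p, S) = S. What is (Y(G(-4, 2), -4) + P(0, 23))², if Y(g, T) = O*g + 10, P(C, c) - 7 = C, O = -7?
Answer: 9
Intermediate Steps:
P(C, c) = 7 + C
Y(g, T) = 10 - 7*g (Y(g, T) = -7*g + 10 = 10 - 7*g)
(Y(G(-4, 2), -4) + P(0, 23))² = ((10 - 7*2) + (7 + 0))² = ((10 - 14) + 7)² = (-4 + 7)² = 3² = 9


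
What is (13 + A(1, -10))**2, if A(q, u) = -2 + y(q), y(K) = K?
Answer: 144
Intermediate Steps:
A(q, u) = -2 + q
(13 + A(1, -10))**2 = (13 + (-2 + 1))**2 = (13 - 1)**2 = 12**2 = 144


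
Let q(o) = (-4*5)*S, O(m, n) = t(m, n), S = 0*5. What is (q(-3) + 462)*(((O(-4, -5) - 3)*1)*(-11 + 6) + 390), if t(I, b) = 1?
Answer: 184800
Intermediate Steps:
S = 0
O(m, n) = 1
q(o) = 0 (q(o) = -4*5*0 = -20*0 = 0)
(q(-3) + 462)*(((O(-4, -5) - 3)*1)*(-11 + 6) + 390) = (0 + 462)*(((1 - 3)*1)*(-11 + 6) + 390) = 462*(-2*1*(-5) + 390) = 462*(-2*(-5) + 390) = 462*(10 + 390) = 462*400 = 184800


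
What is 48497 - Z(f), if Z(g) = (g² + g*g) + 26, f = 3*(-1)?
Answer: 48453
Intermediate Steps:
f = -3
Z(g) = 26 + 2*g² (Z(g) = (g² + g²) + 26 = 2*g² + 26 = 26 + 2*g²)
48497 - Z(f) = 48497 - (26 + 2*(-3)²) = 48497 - (26 + 2*9) = 48497 - (26 + 18) = 48497 - 1*44 = 48497 - 44 = 48453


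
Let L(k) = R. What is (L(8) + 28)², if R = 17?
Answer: 2025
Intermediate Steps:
L(k) = 17
(L(8) + 28)² = (17 + 28)² = 45² = 2025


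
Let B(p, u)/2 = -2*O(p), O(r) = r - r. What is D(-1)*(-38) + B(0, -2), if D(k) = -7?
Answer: 266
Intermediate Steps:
O(r) = 0
B(p, u) = 0 (B(p, u) = 2*(-2*0) = 2*0 = 0)
D(-1)*(-38) + B(0, -2) = -7*(-38) + 0 = 266 + 0 = 266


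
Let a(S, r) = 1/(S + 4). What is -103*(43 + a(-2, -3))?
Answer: -8961/2 ≈ -4480.5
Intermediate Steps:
a(S, r) = 1/(4 + S)
-103*(43 + a(-2, -3)) = -103*(43 + 1/(4 - 2)) = -103*(43 + 1/2) = -103*87/2 = -8961/2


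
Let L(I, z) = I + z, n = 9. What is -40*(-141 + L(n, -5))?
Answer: 5480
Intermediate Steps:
-40*(-141 + L(n, -5)) = -40*(-141 + (9 - 5)) = -40*(-141 + 4) = -40*(-137) = 5480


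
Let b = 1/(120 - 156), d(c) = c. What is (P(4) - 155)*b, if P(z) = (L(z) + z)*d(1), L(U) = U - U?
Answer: 151/36 ≈ 4.1944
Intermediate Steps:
L(U) = 0
P(z) = z (P(z) = (0 + z)*1 = z*1 = z)
b = -1/36 (b = 1/(-36) = -1/36 ≈ -0.027778)
(P(4) - 155)*b = (4 - 155)*(-1/36) = -151*(-1/36) = 151/36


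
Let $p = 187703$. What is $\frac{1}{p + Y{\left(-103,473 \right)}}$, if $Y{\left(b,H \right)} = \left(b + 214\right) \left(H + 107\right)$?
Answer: $\frac{1}{252083} \approx 3.9669 \cdot 10^{-6}$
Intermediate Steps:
$Y{\left(b,H \right)} = \left(107 + H\right) \left(214 + b\right)$ ($Y{\left(b,H \right)} = \left(214 + b\right) \left(107 + H\right) = \left(107 + H\right) \left(214 + b\right)$)
$\frac{1}{p + Y{\left(-103,473 \right)}} = \frac{1}{187703 + \left(22898 + 107 \left(-103\right) + 214 \cdot 473 + 473 \left(-103\right)\right)} = \frac{1}{187703 + \left(22898 - 11021 + 101222 - 48719\right)} = \frac{1}{187703 + 64380} = \frac{1}{252083}$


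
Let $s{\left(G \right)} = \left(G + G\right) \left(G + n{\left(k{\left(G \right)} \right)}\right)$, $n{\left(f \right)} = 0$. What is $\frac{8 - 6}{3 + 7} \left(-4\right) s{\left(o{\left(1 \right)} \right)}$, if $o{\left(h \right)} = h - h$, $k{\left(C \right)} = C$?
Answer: $0$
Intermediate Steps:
$o{\left(h \right)} = 0$
$s{\left(G \right)} = 2 G^{2}$ ($s{\left(G \right)} = \left(G + G\right) \left(G + 0\right) = 2 G G = 2 G^{2}$)
$\frac{8 - 6}{3 + 7} \left(-4\right) s{\left(o{\left(1 \right)} \right)} = \frac{8 - 6}{3 + 7} \left(-4\right) 2 \cdot 0^{2} = \frac{2}{10} \left(-4\right) 2 \cdot 0 = 2 \cdot \frac{1}{10} \left(-4\right) 0 = \frac{1}{5} \left(-4\right) 0 = \left(- \frac{4}{5}\right) 0 = 0$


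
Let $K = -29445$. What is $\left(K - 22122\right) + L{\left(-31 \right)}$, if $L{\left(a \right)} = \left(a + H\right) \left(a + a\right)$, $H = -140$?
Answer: $-40965$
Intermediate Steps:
$L{\left(a \right)} = 2 a \left(-140 + a\right)$ ($L{\left(a \right)} = \left(a - 140\right) \left(a + a\right) = \left(-140 + a\right) 2 a = 2 a \left(-140 + a\right)$)
$\left(K - 22122\right) + L{\left(-31 \right)} = \left(-29445 - 22122\right) + 2 \left(-31\right) \left(-140 - 31\right) = -51567 + 2 \left(-31\right) \left(-171\right) = -51567 + 10602 = -40965$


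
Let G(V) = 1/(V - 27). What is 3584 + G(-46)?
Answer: 261631/73 ≈ 3584.0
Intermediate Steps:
G(V) = 1/(-27 + V)
3584 + G(-46) = 3584 + 1/(-27 - 46) = 3584 + 1/(-73) = 3584 - 1/73 = 261631/73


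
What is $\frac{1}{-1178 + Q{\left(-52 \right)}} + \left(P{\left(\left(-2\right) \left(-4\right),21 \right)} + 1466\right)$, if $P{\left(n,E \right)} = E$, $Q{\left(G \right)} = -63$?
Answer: $\frac{1845366}{1241} \approx 1487.0$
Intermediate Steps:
$\frac{1}{-1178 + Q{\left(-52 \right)}} + \left(P{\left(\left(-2\right) \left(-4\right),21 \right)} + 1466\right) = \frac{1}{-1178 - 63} + \left(21 + 1466\right) = \frac{1}{-1241} + 1487 = - \frac{1}{1241} + 1487 = \frac{1845366}{1241}$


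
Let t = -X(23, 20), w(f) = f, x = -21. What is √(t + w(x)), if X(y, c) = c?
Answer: I*√41 ≈ 6.4031*I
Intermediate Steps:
t = -20 (t = -1*20 = -20)
√(t + w(x)) = √(-20 - 21) = √(-41) = I*√41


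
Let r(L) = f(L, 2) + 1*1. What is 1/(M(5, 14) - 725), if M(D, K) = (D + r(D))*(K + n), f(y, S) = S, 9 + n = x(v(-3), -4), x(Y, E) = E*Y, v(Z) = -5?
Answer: -1/525 ≈ -0.0019048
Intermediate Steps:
n = 11 (n = -9 - 4*(-5) = -9 + 20 = 11)
r(L) = 3 (r(L) = 2 + 1*1 = 2 + 1 = 3)
M(D, K) = (3 + D)*(11 + K) (M(D, K) = (D + 3)*(K + 11) = (3 + D)*(11 + K))
1/(M(5, 14) - 725) = 1/((33 + 3*14 + 11*5 + 5*14) - 725) = 1/((33 + 42 + 55 + 70) - 725) = 1/(200 - 725) = 1/(-525) = -1/525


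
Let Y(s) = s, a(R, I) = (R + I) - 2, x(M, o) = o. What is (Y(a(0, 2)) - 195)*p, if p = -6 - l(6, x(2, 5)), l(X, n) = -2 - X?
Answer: -390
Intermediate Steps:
a(R, I) = -2 + I + R (a(R, I) = (I + R) - 2 = -2 + I + R)
p = 2 (p = -6 - (-2 - 1*6) = -6 - (-2 - 6) = -6 - 1*(-8) = -6 + 8 = 2)
(Y(a(0, 2)) - 195)*p = ((-2 + 2 + 0) - 195)*2 = (0 - 195)*2 = -195*2 = -390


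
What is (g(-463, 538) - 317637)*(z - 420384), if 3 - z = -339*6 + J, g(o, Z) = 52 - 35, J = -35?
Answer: 132864257440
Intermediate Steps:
g(o, Z) = 17
z = 2072 (z = 3 - (-339*6 - 35) = 3 - (-2034 - 35) = 3 - 1*(-2069) = 3 + 2069 = 2072)
(g(-463, 538) - 317637)*(z - 420384) = (17 - 317637)*(2072 - 420384) = -317620*(-418312) = 132864257440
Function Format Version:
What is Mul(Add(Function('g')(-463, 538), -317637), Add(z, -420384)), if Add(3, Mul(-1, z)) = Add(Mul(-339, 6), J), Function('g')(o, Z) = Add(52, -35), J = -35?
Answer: 132864257440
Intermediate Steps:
Function('g')(o, Z) = 17
z = 2072 (z = Add(3, Mul(-1, Add(Mul(-339, 6), -35))) = Add(3, Mul(-1, Add(-2034, -35))) = Add(3, Mul(-1, -2069)) = Add(3, 2069) = 2072)
Mul(Add(Function('g')(-463, 538), -317637), Add(z, -420384)) = Mul(Add(17, -317637), Add(2072, -420384)) = Mul(-317620, -418312) = 132864257440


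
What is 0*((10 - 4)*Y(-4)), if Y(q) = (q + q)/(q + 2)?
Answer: 0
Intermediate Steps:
Y(q) = 2*q/(2 + q) (Y(q) = (2*q)/(2 + q) = 2*q/(2 + q))
0*((10 - 4)*Y(-4)) = 0*((10 - 4)*(2*(-4)/(2 - 4))) = 0*(6*(2*(-4)/(-2))) = 0*(6*(2*(-4)*(-½))) = 0*(6*4) = 0*24 = 0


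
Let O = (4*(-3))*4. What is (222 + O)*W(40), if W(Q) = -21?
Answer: -3654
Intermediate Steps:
O = -48 (O = -12*4 = -48)
(222 + O)*W(40) = (222 - 48)*(-21) = 174*(-21) = -3654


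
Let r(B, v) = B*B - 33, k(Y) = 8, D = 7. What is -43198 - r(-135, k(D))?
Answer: -61390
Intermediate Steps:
r(B, v) = -33 + B**2 (r(B, v) = B**2 - 33 = -33 + B**2)
-43198 - r(-135, k(D)) = -43198 - (-33 + (-135)**2) = -43198 - (-33 + 18225) = -43198 - 1*18192 = -43198 - 18192 = -61390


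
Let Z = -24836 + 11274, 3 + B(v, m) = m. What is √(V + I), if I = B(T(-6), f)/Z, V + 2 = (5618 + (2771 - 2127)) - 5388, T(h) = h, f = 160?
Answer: √160382950734/13562 ≈ 29.529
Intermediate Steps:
B(v, m) = -3 + m
Z = -13562
V = 872 (V = -2 + ((5618 + (2771 - 2127)) - 5388) = -2 + ((5618 + 644) - 5388) = -2 + (6262 - 5388) = -2 + 874 = 872)
I = -157/13562 (I = (-3 + 160)/(-13562) = 157*(-1/13562) = -157/13562 ≈ -0.011576)
√(V + I) = √(872 - 157/13562) = √(11825907/13562) = √160382950734/13562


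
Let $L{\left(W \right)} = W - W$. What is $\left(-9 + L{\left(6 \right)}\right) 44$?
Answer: $-396$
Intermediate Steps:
$L{\left(W \right)} = 0$
$\left(-9 + L{\left(6 \right)}\right) 44 = \left(-9 + 0\right) 44 = \left(-9\right) 44 = -396$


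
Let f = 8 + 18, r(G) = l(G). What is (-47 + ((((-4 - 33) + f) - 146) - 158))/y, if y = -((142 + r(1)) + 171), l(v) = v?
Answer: 181/157 ≈ 1.1529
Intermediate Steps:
r(G) = G
f = 26
y = -314 (y = -((142 + 1) + 171) = -(143 + 171) = -1*314 = -314)
(-47 + ((((-4 - 33) + f) - 146) - 158))/y = (-47 + ((((-4 - 33) + 26) - 146) - 158))/(-314) = (-47 + (((-37 + 26) - 146) - 158))*(-1/314) = (-47 + ((-11 - 146) - 158))*(-1/314) = (-47 + (-157 - 158))*(-1/314) = (-47 - 315)*(-1/314) = -362*(-1/314) = 181/157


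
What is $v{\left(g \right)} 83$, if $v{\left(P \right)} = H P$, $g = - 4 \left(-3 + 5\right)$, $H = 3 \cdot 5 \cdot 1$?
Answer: $-9960$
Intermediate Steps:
$H = 15$ ($H = 15 \cdot 1 = 15$)
$g = -8$ ($g = \left(-4\right) 2 = -8$)
$v{\left(P \right)} = 15 P$
$v{\left(g \right)} 83 = 15 \left(-8\right) 83 = \left(-120\right) 83 = -9960$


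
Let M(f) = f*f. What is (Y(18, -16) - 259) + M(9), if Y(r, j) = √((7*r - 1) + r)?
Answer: -178 + √143 ≈ -166.04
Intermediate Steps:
M(f) = f²
Y(r, j) = √(-1 + 8*r) (Y(r, j) = √((-1 + 7*r) + r) = √(-1 + 8*r))
(Y(18, -16) - 259) + M(9) = (√(-1 + 8*18) - 259) + 9² = (√(-1 + 144) - 259) + 81 = (√143 - 259) + 81 = (-259 + √143) + 81 = -178 + √143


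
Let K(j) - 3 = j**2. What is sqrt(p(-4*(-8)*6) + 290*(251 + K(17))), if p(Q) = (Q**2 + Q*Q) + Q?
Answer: 3*sqrt(25710) ≈ 481.03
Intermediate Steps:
K(j) = 3 + j**2
p(Q) = Q + 2*Q**2 (p(Q) = (Q**2 + Q**2) + Q = 2*Q**2 + Q = Q + 2*Q**2)
sqrt(p(-4*(-8)*6) + 290*(251 + K(17))) = sqrt((-4*(-8)*6)*(1 + 2*(-4*(-8)*6)) + 290*(251 + (3 + 17**2))) = sqrt((32*6)*(1 + 2*(32*6)) + 290*(251 + (3 + 289))) = sqrt(192*(1 + 2*192) + 290*(251 + 292)) = sqrt(192*(1 + 384) + 290*543) = sqrt(192*385 + 157470) = sqrt(73920 + 157470) = sqrt(231390) = 3*sqrt(25710)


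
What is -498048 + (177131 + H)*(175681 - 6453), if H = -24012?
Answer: 25911524084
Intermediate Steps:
-498048 + (177131 + H)*(175681 - 6453) = -498048 + (177131 - 24012)*(175681 - 6453) = -498048 + 153119*169228 = -498048 + 25912022132 = 25911524084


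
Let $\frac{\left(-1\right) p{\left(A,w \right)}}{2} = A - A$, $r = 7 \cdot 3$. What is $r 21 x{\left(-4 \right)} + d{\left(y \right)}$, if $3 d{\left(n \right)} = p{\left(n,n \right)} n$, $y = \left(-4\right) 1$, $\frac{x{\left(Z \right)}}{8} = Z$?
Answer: $-14112$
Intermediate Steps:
$x{\left(Z \right)} = 8 Z$
$r = 21$
$p{\left(A,w \right)} = 0$ ($p{\left(A,w \right)} = - 2 \left(A - A\right) = \left(-2\right) 0 = 0$)
$y = -4$
$d{\left(n \right)} = 0$ ($d{\left(n \right)} = \frac{0 n}{3} = \frac{1}{3} \cdot 0 = 0$)
$r 21 x{\left(-4 \right)} + d{\left(y \right)} = 21 \cdot 21 \cdot 8 \left(-4\right) + 0 = 21 \cdot 21 \left(-32\right) + 0 = 21 \left(-672\right) + 0 = -14112 + 0 = -14112$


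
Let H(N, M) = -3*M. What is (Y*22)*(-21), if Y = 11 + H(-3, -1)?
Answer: -6468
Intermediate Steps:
Y = 14 (Y = 11 - 3*(-1) = 11 + 3 = 14)
(Y*22)*(-21) = (14*22)*(-21) = 308*(-21) = -6468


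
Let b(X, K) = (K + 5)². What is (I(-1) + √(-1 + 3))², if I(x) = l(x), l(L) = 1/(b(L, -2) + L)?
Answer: 129/64 + √2/4 ≈ 2.3692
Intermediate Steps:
b(X, K) = (5 + K)²
l(L) = 1/(9 + L) (l(L) = 1/((5 - 2)² + L) = 1/(3² + L) = 1/(9 + L))
I(x) = 1/(9 + x)
(I(-1) + √(-1 + 3))² = (1/(9 - 1) + √(-1 + 3))² = (1/8 + √2)² = (⅛ + √2)²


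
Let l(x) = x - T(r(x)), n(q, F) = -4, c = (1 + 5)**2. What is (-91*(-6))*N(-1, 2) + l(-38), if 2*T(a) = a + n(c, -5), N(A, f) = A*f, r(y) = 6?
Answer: -1131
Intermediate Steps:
c = 36 (c = 6**2 = 36)
T(a) = -2 + a/2 (T(a) = (a - 4)/2 = (-4 + a)/2 = -2 + a/2)
l(x) = -1 + x (l(x) = x - (-2 + (1/2)*6) = x - (-2 + 3) = x - 1*1 = x - 1 = -1 + x)
(-91*(-6))*N(-1, 2) + l(-38) = (-91*(-6))*(-1*2) + (-1 - 38) = 546*(-2) - 39 = -1092 - 39 = -1131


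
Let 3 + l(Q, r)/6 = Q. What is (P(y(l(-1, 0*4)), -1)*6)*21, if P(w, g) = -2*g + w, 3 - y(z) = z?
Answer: 3654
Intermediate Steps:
l(Q, r) = -18 + 6*Q
y(z) = 3 - z
P(w, g) = w - 2*g
(P(y(l(-1, 0*4)), -1)*6)*21 = (((3 - (-18 + 6*(-1))) - 2*(-1))*6)*21 = (((3 - (-18 - 6)) + 2)*6)*21 = (((3 - 1*(-24)) + 2)*6)*21 = (((3 + 24) + 2)*6)*21 = ((27 + 2)*6)*21 = (29*6)*21 = 174*21 = 3654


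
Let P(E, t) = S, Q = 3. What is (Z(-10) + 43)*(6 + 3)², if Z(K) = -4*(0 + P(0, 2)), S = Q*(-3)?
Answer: 6399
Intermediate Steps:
S = -9 (S = 3*(-3) = -9)
P(E, t) = -9
Z(K) = 36 (Z(K) = -4*(0 - 9) = -4*(-9) = 36)
(Z(-10) + 43)*(6 + 3)² = (36 + 43)*(6 + 3)² = 79*9² = 79*81 = 6399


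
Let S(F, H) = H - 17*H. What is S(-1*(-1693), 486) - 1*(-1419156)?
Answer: 1411380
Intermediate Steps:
S(F, H) = -16*H
S(-1*(-1693), 486) - 1*(-1419156) = -16*486 - 1*(-1419156) = -7776 + 1419156 = 1411380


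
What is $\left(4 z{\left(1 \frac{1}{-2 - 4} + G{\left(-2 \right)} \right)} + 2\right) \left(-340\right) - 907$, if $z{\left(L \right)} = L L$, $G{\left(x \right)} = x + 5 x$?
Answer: $- \frac{1826143}{9} \approx -2.029 \cdot 10^{5}$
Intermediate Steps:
$G{\left(x \right)} = 6 x$
$z{\left(L \right)} = L^{2}$
$\left(4 z{\left(1 \frac{1}{-2 - 4} + G{\left(-2 \right)} \right)} + 2\right) \left(-340\right) - 907 = \left(4 \left(1 \frac{1}{-2 - 4} + 6 \left(-2\right)\right)^{2} + 2\right) \left(-340\right) - 907 = \left(4 \left(1 \frac{1}{-6} - 12\right)^{2} + 2\right) \left(-340\right) - 907 = \left(4 \left(1 \left(- \frac{1}{6}\right) - 12\right)^{2} + 2\right) \left(-340\right) - 907 = \left(4 \left(- \frac{1}{6} - 12\right)^{2} + 2\right) \left(-340\right) - 907 = \left(4 \left(- \frac{73}{6}\right)^{2} + 2\right) \left(-340\right) - 907 = \left(4 \cdot \frac{5329}{36} + 2\right) \left(-340\right) - 907 = \left(\frac{5329}{9} + 2\right) \left(-340\right) - 907 = \frac{5347}{9} \left(-340\right) - 907 = - \frac{1817980}{9} - 907 = - \frac{1826143}{9}$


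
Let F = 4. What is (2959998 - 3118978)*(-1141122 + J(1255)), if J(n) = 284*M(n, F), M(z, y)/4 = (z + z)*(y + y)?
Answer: -3445058126840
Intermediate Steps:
M(z, y) = 16*y*z (M(z, y) = 4*((z + z)*(y + y)) = 4*((2*z)*(2*y)) = 4*(4*y*z) = 16*y*z)
J(n) = 18176*n (J(n) = 284*(16*4*n) = 284*(64*n) = 18176*n)
(2959998 - 3118978)*(-1141122 + J(1255)) = (2959998 - 3118978)*(-1141122 + 18176*1255) = -158980*(-1141122 + 22810880) = -158980*21669758 = -3445058126840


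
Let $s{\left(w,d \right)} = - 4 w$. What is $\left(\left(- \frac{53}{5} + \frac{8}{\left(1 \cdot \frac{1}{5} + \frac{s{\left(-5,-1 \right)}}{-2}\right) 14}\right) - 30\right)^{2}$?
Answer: $\frac{4862133441}{2941225} \approx 1653.1$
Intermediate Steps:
$\left(\left(- \frac{53}{5} + \frac{8}{\left(1 \cdot \frac{1}{5} + \frac{s{\left(-5,-1 \right)}}{-2}\right) 14}\right) - 30\right)^{2} = \left(\left(- \frac{53}{5} + \frac{8}{\left(1 \cdot \frac{1}{5} + \frac{\left(-4\right) \left(-5\right)}{-2}\right) 14}\right) - 30\right)^{2} = \left(\left(\left(-53\right) \frac{1}{5} + \frac{8}{\left(1 \cdot \frac{1}{5} + 20 \left(- \frac{1}{2}\right)\right) 14}\right) - 30\right)^{2} = \left(\left(- \frac{53}{5} + \frac{8}{\left(\frac{1}{5} - 10\right) 14}\right) - 30\right)^{2} = \left(\left(- \frac{53}{5} + \frac{8}{\left(- \frac{49}{5}\right) 14}\right) - 30\right)^{2} = \left(\left(- \frac{53}{5} + \frac{8}{- \frac{686}{5}}\right) - 30\right)^{2} = \left(\left(- \frac{53}{5} + 8 \left(- \frac{5}{686}\right)\right) - 30\right)^{2} = \left(\left(- \frac{53}{5} - \frac{20}{343}\right) - 30\right)^{2} = \left(- \frac{18279}{1715} - 30\right)^{2} = \left(- \frac{69729}{1715}\right)^{2} = \frac{4862133441}{2941225}$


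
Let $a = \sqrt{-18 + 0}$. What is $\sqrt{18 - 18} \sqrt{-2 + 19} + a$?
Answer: $3 i \sqrt{2} \approx 4.2426 i$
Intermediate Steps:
$a = 3 i \sqrt{2}$ ($a = \sqrt{-18} = 3 i \sqrt{2} \approx 4.2426 i$)
$\sqrt{18 - 18} \sqrt{-2 + 19} + a = \sqrt{18 - 18} \sqrt{-2 + 19} + 3 i \sqrt{2} = \sqrt{0} \sqrt{17} + 3 i \sqrt{2} = 0 \sqrt{17} + 3 i \sqrt{2} = 0 + 3 i \sqrt{2} = 3 i \sqrt{2}$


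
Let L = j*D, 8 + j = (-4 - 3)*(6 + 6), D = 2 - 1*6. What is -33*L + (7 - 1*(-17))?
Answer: -12120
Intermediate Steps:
D = -4 (D = 2 - 6 = -4)
j = -92 (j = -8 + (-4 - 3)*(6 + 6) = -8 - 7*12 = -8 - 84 = -92)
L = 368 (L = -92*(-4) = 368)
-33*L + (7 - 1*(-17)) = -33*368 + (7 - 1*(-17)) = -12144 + (7 + 17) = -12144 + 24 = -12120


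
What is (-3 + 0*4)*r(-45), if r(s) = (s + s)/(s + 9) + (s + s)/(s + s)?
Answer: -21/2 ≈ -10.500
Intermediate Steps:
r(s) = 1 + 2*s/(9 + s) (r(s) = (2*s)/(9 + s) + (2*s)/((2*s)) = 2*s/(9 + s) + (2*s)*(1/(2*s)) = 2*s/(9 + s) + 1 = 1 + 2*s/(9 + s))
(-3 + 0*4)*r(-45) = (-3 + 0*4)*(3*(3 - 45)/(9 - 45)) = (-3 + 0)*(3*(-42)/(-36)) = -9*(-1)*(-42)/36 = -3*7/2 = -21/2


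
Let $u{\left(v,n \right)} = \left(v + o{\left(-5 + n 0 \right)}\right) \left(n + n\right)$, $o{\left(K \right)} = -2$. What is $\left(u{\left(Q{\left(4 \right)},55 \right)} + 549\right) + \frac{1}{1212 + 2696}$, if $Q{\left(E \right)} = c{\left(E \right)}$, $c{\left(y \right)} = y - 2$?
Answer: $\frac{2145493}{3908} \approx 549.0$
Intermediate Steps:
$c{\left(y \right)} = -2 + y$ ($c{\left(y \right)} = y - 2 = -2 + y$)
$Q{\left(E \right)} = -2 + E$
$u{\left(v,n \right)} = 2 n \left(-2 + v\right)$ ($u{\left(v,n \right)} = \left(v - 2\right) \left(n + n\right) = \left(-2 + v\right) 2 n = 2 n \left(-2 + v\right)$)
$\left(u{\left(Q{\left(4 \right)},55 \right)} + 549\right) + \frac{1}{1212 + 2696} = \left(2 \cdot 55 \left(-2 + \left(-2 + 4\right)\right) + 549\right) + \frac{1}{1212 + 2696} = \left(2 \cdot 55 \left(-2 + 2\right) + 549\right) + \frac{1}{3908} = \left(2 \cdot 55 \cdot 0 + 549\right) + \frac{1}{3908} = \left(0 + 549\right) + \frac{1}{3908} = 549 + \frac{1}{3908} = \frac{2145493}{3908}$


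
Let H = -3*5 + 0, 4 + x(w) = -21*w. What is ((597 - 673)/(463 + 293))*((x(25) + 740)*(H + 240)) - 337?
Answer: -107302/21 ≈ -5109.6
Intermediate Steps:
x(w) = -4 - 21*w
H = -15 (H = -15 + 0 = -15)
((597 - 673)/(463 + 293))*((x(25) + 740)*(H + 240)) - 337 = ((597 - 673)/(463 + 293))*(((-4 - 21*25) + 740)*(-15 + 240)) - 337 = (-76/756)*(((-4 - 525) + 740)*225) - 337 = (-76*1/756)*((-529 + 740)*225) - 337 = -4009*225/189 - 337 = -19/189*47475 - 337 = -100225/21 - 337 = -107302/21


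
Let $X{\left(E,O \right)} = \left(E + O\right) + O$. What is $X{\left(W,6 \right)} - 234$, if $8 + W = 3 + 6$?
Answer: $-221$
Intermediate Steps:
$W = 1$ ($W = -8 + \left(3 + 6\right) = -8 + 9 = 1$)
$X{\left(E,O \right)} = E + 2 O$
$X{\left(W,6 \right)} - 234 = \left(1 + 2 \cdot 6\right) - 234 = \left(1 + 12\right) - 234 = 13 - 234 = -221$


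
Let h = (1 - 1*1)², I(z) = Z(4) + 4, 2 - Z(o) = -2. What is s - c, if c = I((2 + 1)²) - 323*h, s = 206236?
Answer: 206228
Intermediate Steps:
Z(o) = 4 (Z(o) = 2 - 1*(-2) = 2 + 2 = 4)
I(z) = 8 (I(z) = 4 + 4 = 8)
h = 0 (h = (1 - 1)² = 0² = 0)
c = 8 (c = 8 - 323*0 = 8 + 0 = 8)
s - c = 206236 - 1*8 = 206236 - 8 = 206228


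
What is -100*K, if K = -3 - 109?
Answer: 11200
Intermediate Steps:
K = -112
-100*K = -100*(-112) = 11200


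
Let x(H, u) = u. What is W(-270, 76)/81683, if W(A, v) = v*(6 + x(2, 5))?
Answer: 836/81683 ≈ 0.010235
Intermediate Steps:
W(A, v) = 11*v (W(A, v) = v*(6 + 5) = v*11 = 11*v)
W(-270, 76)/81683 = (11*76)/81683 = 836*(1/81683) = 836/81683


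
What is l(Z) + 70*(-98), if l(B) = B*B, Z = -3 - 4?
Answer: -6811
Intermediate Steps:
Z = -7
l(B) = B**2
l(Z) + 70*(-98) = (-7)**2 + 70*(-98) = 49 - 6860 = -6811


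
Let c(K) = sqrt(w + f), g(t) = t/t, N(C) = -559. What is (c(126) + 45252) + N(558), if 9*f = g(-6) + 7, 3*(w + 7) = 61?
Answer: 44693 + 8*sqrt(2)/3 ≈ 44697.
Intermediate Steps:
w = 40/3 (w = -7 + (1/3)*61 = -7 + 61/3 = 40/3 ≈ 13.333)
g(t) = 1
f = 8/9 (f = (1 + 7)/9 = (1/9)*8 = 8/9 ≈ 0.88889)
c(K) = 8*sqrt(2)/3 (c(K) = sqrt(40/3 + 8/9) = sqrt(128/9) = 8*sqrt(2)/3)
(c(126) + 45252) + N(558) = (8*sqrt(2)/3 + 45252) - 559 = (45252 + 8*sqrt(2)/3) - 559 = 44693 + 8*sqrt(2)/3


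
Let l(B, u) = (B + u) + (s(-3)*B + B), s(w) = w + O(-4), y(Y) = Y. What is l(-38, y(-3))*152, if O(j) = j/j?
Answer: -456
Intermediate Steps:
O(j) = 1
s(w) = 1 + w (s(w) = w + 1 = 1 + w)
l(B, u) = u (l(B, u) = (B + u) + ((1 - 3)*B + B) = (B + u) + (-2*B + B) = (B + u) - B = u)
l(-38, y(-3))*152 = -3*152 = -456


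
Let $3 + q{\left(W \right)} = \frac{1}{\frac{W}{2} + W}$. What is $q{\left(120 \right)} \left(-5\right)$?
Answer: $\frac{539}{36} \approx 14.972$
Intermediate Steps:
$q{\left(W \right)} = -3 + \frac{2}{3 W}$ ($q{\left(W \right)} = -3 + \frac{1}{\frac{W}{2} + W} = -3 + \frac{1}{\frac{3}{2} W} = -3 + \frac{2}{3 W}$)
$q{\left(120 \right)} \left(-5\right) = \left(-3 + \frac{2}{3 \cdot 120}\right) \left(-5\right) = \left(-3 + \frac{2}{3} \cdot \frac{1}{120}\right) \left(-5\right) = \left(-3 + \frac{1}{180}\right) \left(-5\right) = \left(- \frac{539}{180}\right) \left(-5\right) = \frac{539}{36}$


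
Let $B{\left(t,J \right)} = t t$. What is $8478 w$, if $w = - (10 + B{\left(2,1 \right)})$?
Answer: $-118692$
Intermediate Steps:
$B{\left(t,J \right)} = t^{2}$
$w = -14$ ($w = - (10 + 2^{2}) = - (10 + 4) = \left(-1\right) 14 = -14$)
$8478 w = 8478 \left(-14\right) = -118692$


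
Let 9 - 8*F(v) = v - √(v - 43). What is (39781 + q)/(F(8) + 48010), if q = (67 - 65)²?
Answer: 30561325170/36879553649 - 79570*I*√35/36879553649 ≈ 0.82868 - 1.2764e-5*I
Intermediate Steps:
F(v) = 9/8 - v/8 + √(-43 + v)/8 (F(v) = 9/8 - (v - √(v - 43))/8 = 9/8 - (v - √(-43 + v))/8 = 9/8 + (-v/8 + √(-43 + v)/8) = 9/8 - v/8 + √(-43 + v)/8)
q = 4 (q = 2² = 4)
(39781 + q)/(F(8) + 48010) = (39781 + 4)/((9/8 - ⅛*8 + √(-43 + 8)/8) + 48010) = 39785/((9/8 - 1 + √(-35)/8) + 48010) = 39785/((9/8 - 1 + (I*√35)/8) + 48010) = 39785/((9/8 - 1 + I*√35/8) + 48010) = 39785/((⅛ + I*√35/8) + 48010) = 39785/(384081/8 + I*√35/8)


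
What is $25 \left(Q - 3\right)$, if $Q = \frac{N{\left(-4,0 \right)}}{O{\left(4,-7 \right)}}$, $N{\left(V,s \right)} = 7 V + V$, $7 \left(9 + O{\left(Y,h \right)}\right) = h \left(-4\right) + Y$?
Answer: $\frac{3275}{31} \approx 105.65$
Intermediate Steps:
$O{\left(Y,h \right)} = -9 - \frac{4 h}{7} + \frac{Y}{7}$ ($O{\left(Y,h \right)} = -9 + \frac{h \left(-4\right) + Y}{7} = -9 + \frac{- 4 h + Y}{7} = -9 + \frac{Y - 4 h}{7} = -9 + \left(- \frac{4 h}{7} + \frac{Y}{7}\right) = -9 - \frac{4 h}{7} + \frac{Y}{7}$)
$N{\left(V,s \right)} = 8 V$
$Q = \frac{224}{31}$ ($Q = \frac{8 \left(-4\right)}{-9 - -4 + \frac{1}{7} \cdot 4} = - \frac{32}{-9 + 4 + \frac{4}{7}} = - \frac{32}{- \frac{31}{7}} = \left(-32\right) \left(- \frac{7}{31}\right) = \frac{224}{31} \approx 7.2258$)
$25 \left(Q - 3\right) = 25 \left(\frac{224}{31} - 3\right) = 25 \cdot \frac{131}{31} = \frac{3275}{31}$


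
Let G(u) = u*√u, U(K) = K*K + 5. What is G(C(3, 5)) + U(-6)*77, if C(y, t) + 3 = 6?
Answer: 3157 + 3*√3 ≈ 3162.2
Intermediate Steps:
C(y, t) = 3 (C(y, t) = -3 + 6 = 3)
U(K) = 5 + K² (U(K) = K² + 5 = 5 + K²)
G(u) = u^(3/2)
G(C(3, 5)) + U(-6)*77 = 3^(3/2) + (5 + (-6)²)*77 = 3*√3 + (5 + 36)*77 = 3*√3 + 41*77 = 3*√3 + 3157 = 3157 + 3*√3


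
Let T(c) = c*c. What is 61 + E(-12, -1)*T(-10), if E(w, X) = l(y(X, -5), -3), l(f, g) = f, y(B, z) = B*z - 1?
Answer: 461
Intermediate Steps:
T(c) = c**2
y(B, z) = -1 + B*z
E(w, X) = -1 - 5*X (E(w, X) = -1 + X*(-5) = -1 - 5*X)
61 + E(-12, -1)*T(-10) = 61 + (-1 - 5*(-1))*(-10)**2 = 61 + (-1 + 5)*100 = 61 + 4*100 = 61 + 400 = 461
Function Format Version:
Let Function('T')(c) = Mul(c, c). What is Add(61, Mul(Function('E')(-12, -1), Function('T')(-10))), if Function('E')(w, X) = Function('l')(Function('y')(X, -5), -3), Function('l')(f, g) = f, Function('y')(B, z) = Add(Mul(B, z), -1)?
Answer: 461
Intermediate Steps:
Function('T')(c) = Pow(c, 2)
Function('y')(B, z) = Add(-1, Mul(B, z))
Function('E')(w, X) = Add(-1, Mul(-5, X)) (Function('E')(w, X) = Add(-1, Mul(X, -5)) = Add(-1, Mul(-5, X)))
Add(61, Mul(Function('E')(-12, -1), Function('T')(-10))) = Add(61, Mul(Add(-1, Mul(-5, -1)), Pow(-10, 2))) = Add(61, Mul(Add(-1, 5), 100)) = Add(61, Mul(4, 100)) = Add(61, 400) = 461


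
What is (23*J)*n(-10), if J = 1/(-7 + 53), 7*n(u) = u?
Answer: -5/7 ≈ -0.71429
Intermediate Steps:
n(u) = u/7
J = 1/46 ≈ 0.021739
(23*J)*n(-10) = (23*(1/46))*((1/7)*(-10)) = (1/2)*(-10/7) = -5/7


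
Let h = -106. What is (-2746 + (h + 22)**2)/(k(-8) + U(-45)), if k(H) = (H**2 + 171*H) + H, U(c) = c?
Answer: -4310/1357 ≈ -3.1761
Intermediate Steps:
k(H) = H**2 + 172*H
(-2746 + (h + 22)**2)/(k(-8) + U(-45)) = (-2746 + (-106 + 22)**2)/(-8*(172 - 8) - 45) = (-2746 + (-84)**2)/(-8*164 - 45) = (-2746 + 7056)/(-1312 - 45) = 4310/(-1357) = 4310*(-1/1357) = -4310/1357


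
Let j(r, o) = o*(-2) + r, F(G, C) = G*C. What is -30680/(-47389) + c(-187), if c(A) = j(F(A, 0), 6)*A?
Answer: 106371596/47389 ≈ 2244.6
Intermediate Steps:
F(G, C) = C*G
j(r, o) = r - 2*o (j(r, o) = -2*o + r = r - 2*o)
c(A) = -12*A (c(A) = (0*A - 2*6)*A = (0 - 12)*A = -12*A)
-30680/(-47389) + c(-187) = -30680/(-47389) - 12*(-187) = -30680*(-1/47389) + 2244 = 30680/47389 + 2244 = 106371596/47389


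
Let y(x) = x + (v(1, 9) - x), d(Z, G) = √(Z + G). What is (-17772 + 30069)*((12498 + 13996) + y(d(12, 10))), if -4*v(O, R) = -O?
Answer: 1303199169/4 ≈ 3.2580e+8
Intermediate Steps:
v(O, R) = O/4 (v(O, R) = -(-1)*O/4 = O/4)
d(Z, G) = √(G + Z)
y(x) = ¼ (y(x) = x + ((¼)*1 - x) = x + (¼ - x) = ¼)
(-17772 + 30069)*((12498 + 13996) + y(d(12, 10))) = (-17772 + 30069)*((12498 + 13996) + ¼) = 12297*(26494 + ¼) = 12297*(105977/4) = 1303199169/4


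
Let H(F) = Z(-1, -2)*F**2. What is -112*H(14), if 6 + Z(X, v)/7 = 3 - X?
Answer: 307328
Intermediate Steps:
Z(X, v) = -21 - 7*X (Z(X, v) = -42 + 7*(3 - X) = -42 + (21 - 7*X) = -21 - 7*X)
H(F) = -14*F**2 (H(F) = (-21 - 7*(-1))*F**2 = (-21 + 7)*F**2 = -14*F**2)
-112*H(14) = -(-1568)*14**2 = -(-1568)*196 = -112*(-2744) = 307328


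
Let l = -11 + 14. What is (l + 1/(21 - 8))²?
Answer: 1600/169 ≈ 9.4675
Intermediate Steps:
l = 3
(l + 1/(21 - 8))² = (3 + 1/(21 - 8))² = (3 + 1/13)² = (40/13)² = 1600/169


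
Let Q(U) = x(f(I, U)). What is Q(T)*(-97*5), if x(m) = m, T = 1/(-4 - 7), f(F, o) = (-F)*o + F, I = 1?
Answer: -5820/11 ≈ -529.09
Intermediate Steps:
f(F, o) = F - F*o (f(F, o) = -F*o + F = F - F*o)
T = -1/11 (T = 1/(-11) = -1/11 ≈ -0.090909)
Q(U) = 1 - U (Q(U) = 1*(1 - U) = 1 - U)
Q(T)*(-97*5) = (1 - 1*(-1/11))*(-97*5) = (1 + 1/11)*(-485) = (12/11)*(-485) = -5820/11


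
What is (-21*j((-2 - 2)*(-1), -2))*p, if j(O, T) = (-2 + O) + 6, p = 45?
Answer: -7560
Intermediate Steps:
j(O, T) = 4 + O
(-21*j((-2 - 2)*(-1), -2))*p = -21*(4 + (-2 - 2)*(-1))*45 = -21*(4 - 4*(-1))*45 = -21*(4 + 4)*45 = -21*8*45 = -168*45 = -7560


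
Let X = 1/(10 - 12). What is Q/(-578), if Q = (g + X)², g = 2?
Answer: -9/2312 ≈ -0.0038927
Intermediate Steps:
X = -½ (X = 1/(-2) = -½ ≈ -0.50000)
Q = 9/4 (Q = (2 - ½)² = (3/2)² = 9/4 ≈ 2.2500)
Q/(-578) = (9/4)/(-578) = (9/4)*(-1/578) = -9/2312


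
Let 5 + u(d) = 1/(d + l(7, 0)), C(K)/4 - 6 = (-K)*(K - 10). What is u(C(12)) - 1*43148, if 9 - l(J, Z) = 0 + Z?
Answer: -2718640/63 ≈ -43153.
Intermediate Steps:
l(J, Z) = 9 - Z (l(J, Z) = 9 - (0 + Z) = 9 - Z)
C(K) = 24 - 4*K*(-10 + K) (C(K) = 24 + 4*((-K)*(K - 10)) = 24 + 4*((-K)*(-10 + K)) = 24 + 4*(-K*(-10 + K)) = 24 - 4*K*(-10 + K))
u(d) = -5 + 1/(9 + d) (u(d) = -5 + 1/(d + (9 - 1*0)) = -5 + 1/(d + (9 + 0)) = -5 + 1/(d + 9) = -5 + 1/(9 + d))
u(C(12)) - 1*43148 = (-44 - 5*(24 - 4*12**2 + 40*12))/(9 + (24 - 4*12**2 + 40*12)) - 1*43148 = (-44 - 5*(24 - 4*144 + 480))/(9 + (24 - 4*144 + 480)) - 43148 = (-44 - 5*(24 - 576 + 480))/(9 + (24 - 576 + 480)) - 43148 = (-44 - 5*(-72))/(9 - 72) - 43148 = (-44 + 360)/(-63) - 43148 = -1/63*316 - 43148 = -316/63 - 43148 = -2718640/63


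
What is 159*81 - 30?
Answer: 12849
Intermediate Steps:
159*81 - 30 = 12879 - 30 = 12849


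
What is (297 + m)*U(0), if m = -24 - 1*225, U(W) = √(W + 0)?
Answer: 0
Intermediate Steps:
U(W) = √W
m = -249 (m = -24 - 225 = -249)
(297 + m)*U(0) = (297 - 249)*√0 = 48*0 = 0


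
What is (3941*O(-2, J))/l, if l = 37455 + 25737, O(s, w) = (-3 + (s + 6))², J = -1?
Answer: 3941/63192 ≈ 0.062365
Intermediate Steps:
O(s, w) = (3 + s)² (O(s, w) = (-3 + (6 + s))² = (3 + s)²)
l = 63192
(3941*O(-2, J))/l = (3941*(3 - 2)²)/63192 = (3941*1²)*(1/63192) = (3941*1)*(1/63192) = 3941*(1/63192) = 3941/63192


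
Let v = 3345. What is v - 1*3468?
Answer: -123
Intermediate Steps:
v - 1*3468 = 3345 - 1*3468 = 3345 - 3468 = -123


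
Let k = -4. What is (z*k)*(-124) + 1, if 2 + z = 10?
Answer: 3969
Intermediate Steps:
z = 8 (z = -2 + 10 = 8)
(z*k)*(-124) + 1 = (8*(-4))*(-124) + 1 = -32*(-124) + 1 = 3968 + 1 = 3969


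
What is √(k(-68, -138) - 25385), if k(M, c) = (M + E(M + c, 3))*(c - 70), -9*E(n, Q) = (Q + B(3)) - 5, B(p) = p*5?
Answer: I*√98465/3 ≈ 104.6*I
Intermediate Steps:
B(p) = 5*p
E(n, Q) = -10/9 - Q/9 (E(n, Q) = -((Q + 5*3) - 5)/9 = -((Q + 15) - 5)/9 = -((15 + Q) - 5)/9 = -(10 + Q)/9 = -10/9 - Q/9)
k(M, c) = (-70 + c)*(-13/9 + M) (k(M, c) = (M + (-10/9 - ⅑*3))*(c - 70) = (M + (-10/9 - ⅓))*(-70 + c) = (M - 13/9)*(-70 + c) = (-13/9 + M)*(-70 + c) = (-70 + c)*(-13/9 + M))
√(k(-68, -138) - 25385) = √((910/9 - 70*(-68) - 13/9*(-138) - 68*(-138)) - 25385) = √((910/9 + 4760 + 598/3 + 9384) - 25385) = √(130000/9 - 25385) = √(-98465/9) = I*√98465/3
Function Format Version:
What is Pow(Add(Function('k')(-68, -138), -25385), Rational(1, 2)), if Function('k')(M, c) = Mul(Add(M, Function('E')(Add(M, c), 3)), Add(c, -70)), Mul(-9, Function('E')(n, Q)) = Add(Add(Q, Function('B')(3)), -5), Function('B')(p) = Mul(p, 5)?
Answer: Mul(Rational(1, 3), I, Pow(98465, Rational(1, 2))) ≈ Mul(104.60, I)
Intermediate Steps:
Function('B')(p) = Mul(5, p)
Function('E')(n, Q) = Add(Rational(-10, 9), Mul(Rational(-1, 9), Q)) (Function('E')(n, Q) = Mul(Rational(-1, 9), Add(Add(Q, Mul(5, 3)), -5)) = Mul(Rational(-1, 9), Add(Add(Q, 15), -5)) = Mul(Rational(-1, 9), Add(Add(15, Q), -5)) = Mul(Rational(-1, 9), Add(10, Q)) = Add(Rational(-10, 9), Mul(Rational(-1, 9), Q)))
Function('k')(M, c) = Mul(Add(-70, c), Add(Rational(-13, 9), M)) (Function('k')(M, c) = Mul(Add(M, Add(Rational(-10, 9), Mul(Rational(-1, 9), 3))), Add(c, -70)) = Mul(Add(M, Add(Rational(-10, 9), Rational(-1, 3))), Add(-70, c)) = Mul(Add(M, Rational(-13, 9)), Add(-70, c)) = Mul(Add(Rational(-13, 9), M), Add(-70, c)) = Mul(Add(-70, c), Add(Rational(-13, 9), M)))
Pow(Add(Function('k')(-68, -138), -25385), Rational(1, 2)) = Pow(Add(Add(Rational(910, 9), Mul(-70, -68), Mul(Rational(-13, 9), -138), Mul(-68, -138)), -25385), Rational(1, 2)) = Pow(Add(Add(Rational(910, 9), 4760, Rational(598, 3), 9384), -25385), Rational(1, 2)) = Pow(Add(Rational(130000, 9), -25385), Rational(1, 2)) = Pow(Rational(-98465, 9), Rational(1, 2)) = Mul(Rational(1, 3), I, Pow(98465, Rational(1, 2)))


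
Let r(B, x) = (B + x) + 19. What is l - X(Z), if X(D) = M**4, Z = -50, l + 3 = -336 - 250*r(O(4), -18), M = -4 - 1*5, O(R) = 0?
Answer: -7150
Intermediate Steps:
r(B, x) = 19 + B + x
M = -9 (M = -4 - 5 = -9)
l = -589 (l = -3 + (-336 - 250*(19 + 0 - 18)) = -3 + (-336 - 250*1) = -3 + (-336 - 250) = -3 - 586 = -589)
X(D) = 6561 (X(D) = (-9)**4 = 6561)
l - X(Z) = -589 - 1*6561 = -589 - 6561 = -7150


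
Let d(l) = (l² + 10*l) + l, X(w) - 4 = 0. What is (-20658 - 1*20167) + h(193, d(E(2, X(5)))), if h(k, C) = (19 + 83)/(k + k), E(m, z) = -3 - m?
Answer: -7879174/193 ≈ -40825.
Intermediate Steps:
X(w) = 4 (X(w) = 4 + 0 = 4)
d(l) = l² + 11*l
h(k, C) = 51/k (h(k, C) = 102/((2*k)) = 102*(1/(2*k)) = 51/k)
(-20658 - 1*20167) + h(193, d(E(2, X(5)))) = (-20658 - 1*20167) + 51/193 = (-20658 - 20167) + 51*(1/193) = -40825 + 51/193 = -7879174/193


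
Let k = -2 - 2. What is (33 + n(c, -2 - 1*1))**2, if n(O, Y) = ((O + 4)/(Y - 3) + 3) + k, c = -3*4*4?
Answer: 13924/9 ≈ 1547.1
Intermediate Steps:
k = -4
c = -48 (c = -12*4 = -48)
n(O, Y) = -1 + (4 + O)/(-3 + Y) (n(O, Y) = ((O + 4)/(Y - 3) + 3) - 4 = ((4 + O)/(-3 + Y) + 3) - 4 = (3 + (4 + O)/(-3 + Y)) - 4 = -1 + (4 + O)/(-3 + Y))
(33 + n(c, -2 - 1*1))**2 = (33 + (7 - 48 - (-2 - 1*1))/(-3 + (-2 - 1*1)))**2 = (33 + (7 - 48 - (-2 - 1))/(-3 + (-2 - 1)))**2 = (33 + (7 - 48 - 1*(-3))/(-3 - 3))**2 = (33 + (7 - 48 + 3)/(-6))**2 = (33 - 1/6*(-38))**2 = (33 + 19/3)**2 = (118/3)**2 = 13924/9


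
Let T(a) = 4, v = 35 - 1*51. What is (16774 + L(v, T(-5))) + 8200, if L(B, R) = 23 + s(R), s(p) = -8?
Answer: 24989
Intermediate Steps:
v = -16 (v = 35 - 51 = -16)
L(B, R) = 15 (L(B, R) = 23 - 8 = 15)
(16774 + L(v, T(-5))) + 8200 = (16774 + 15) + 8200 = 16789 + 8200 = 24989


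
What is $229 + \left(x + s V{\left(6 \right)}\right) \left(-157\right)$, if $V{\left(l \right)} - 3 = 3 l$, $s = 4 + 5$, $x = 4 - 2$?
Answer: $-29758$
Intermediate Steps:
$x = 2$
$s = 9$
$V{\left(l \right)} = 3 + 3 l$
$229 + \left(x + s V{\left(6 \right)}\right) \left(-157\right) = 229 + \left(2 + 9 \left(3 + 3 \cdot 6\right)\right) \left(-157\right) = 229 + \left(2 + 9 \left(3 + 18\right)\right) \left(-157\right) = 229 + \left(2 + 9 \cdot 21\right) \left(-157\right) = 229 + \left(2 + 189\right) \left(-157\right) = 229 + 191 \left(-157\right) = 229 - 29987 = -29758$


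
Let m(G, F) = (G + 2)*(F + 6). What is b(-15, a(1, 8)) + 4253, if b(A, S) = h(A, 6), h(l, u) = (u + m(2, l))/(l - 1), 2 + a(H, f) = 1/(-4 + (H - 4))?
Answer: 34039/8 ≈ 4254.9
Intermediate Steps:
m(G, F) = (2 + G)*(6 + F)
a(H, f) = -2 + 1/(-8 + H) (a(H, f) = -2 + 1/(-4 + (H - 4)) = -2 + 1/(-4 + (-4 + H)) = -2 + 1/(-8 + H))
h(l, u) = (24 + u + 4*l)/(-1 + l) (h(l, u) = (u + (12 + 2*l + 6*2 + l*2))/(l - 1) = (u + (12 + 2*l + 12 + 2*l))/(-1 + l) = (u + (24 + 4*l))/(-1 + l) = (24 + u + 4*l)/(-1 + l))
b(A, S) = (30 + 4*A)/(-1 + A) (b(A, S) = (24 + 6 + 4*A)/(-1 + A) = (30 + 4*A)/(-1 + A))
b(-15, a(1, 8)) + 4253 = 2*(15 + 2*(-15))/(-1 - 15) + 4253 = 2*(15 - 30)/(-16) + 4253 = 2*(-1/16)*(-15) + 4253 = 15/8 + 4253 = 34039/8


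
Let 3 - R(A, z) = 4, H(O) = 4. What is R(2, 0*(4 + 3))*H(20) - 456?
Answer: -460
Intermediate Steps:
R(A, z) = -1 (R(A, z) = 3 - 1*4 = 3 - 4 = -1)
R(2, 0*(4 + 3))*H(20) - 456 = -1*4 - 456 = -4 - 456 = -460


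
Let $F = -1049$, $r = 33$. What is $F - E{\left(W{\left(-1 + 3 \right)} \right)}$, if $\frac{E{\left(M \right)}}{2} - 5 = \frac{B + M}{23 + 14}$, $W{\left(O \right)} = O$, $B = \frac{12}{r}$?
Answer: $- \frac{431065}{407} \approx -1059.1$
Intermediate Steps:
$B = \frac{4}{11}$ ($B = \frac{12}{33} = 12 \cdot \frac{1}{33} = \frac{4}{11} \approx 0.36364$)
$E{\left(M \right)} = \frac{4078}{407} + \frac{2 M}{37}$ ($E{\left(M \right)} = 10 + 2 \frac{\frac{4}{11} + M}{23 + 14} = 10 + 2 \frac{\frac{4}{11} + M}{37} = 10 + 2 \left(\frac{4}{11} + M\right) \frac{1}{37} = 10 + 2 \left(\frac{4}{407} + \frac{M}{37}\right) = 10 + \left(\frac{8}{407} + \frac{2 M}{37}\right) = \frac{4078}{407} + \frac{2 M}{37}$)
$F - E{\left(W{\left(-1 + 3 \right)} \right)} = -1049 - \left(\frac{4078}{407} + \frac{2 \left(-1 + 3\right)}{37}\right) = -1049 - \left(\frac{4078}{407} + \frac{2}{37} \cdot 2\right) = -1049 - \left(\frac{4078}{407} + \frac{4}{37}\right) = -1049 - \frac{4122}{407} = - \frac{431065}{407}$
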